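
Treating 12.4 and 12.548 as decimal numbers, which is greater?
12.548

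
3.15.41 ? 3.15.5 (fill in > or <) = >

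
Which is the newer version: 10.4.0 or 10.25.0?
10.25.0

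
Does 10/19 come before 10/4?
No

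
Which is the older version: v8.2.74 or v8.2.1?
v8.2.1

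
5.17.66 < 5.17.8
False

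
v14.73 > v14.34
True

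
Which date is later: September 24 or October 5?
October 5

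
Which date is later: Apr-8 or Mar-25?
Apr-8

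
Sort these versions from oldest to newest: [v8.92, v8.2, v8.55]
[v8.2, v8.55, v8.92]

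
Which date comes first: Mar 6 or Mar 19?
Mar 6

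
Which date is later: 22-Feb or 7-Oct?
7-Oct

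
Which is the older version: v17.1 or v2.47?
v2.47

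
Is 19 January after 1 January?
Yes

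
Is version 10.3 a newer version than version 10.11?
No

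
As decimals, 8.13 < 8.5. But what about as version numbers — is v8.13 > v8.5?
True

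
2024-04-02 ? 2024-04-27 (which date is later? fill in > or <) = <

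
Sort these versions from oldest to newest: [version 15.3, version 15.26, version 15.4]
[version 15.3, version 15.4, version 15.26]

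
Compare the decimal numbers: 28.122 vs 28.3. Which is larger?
28.3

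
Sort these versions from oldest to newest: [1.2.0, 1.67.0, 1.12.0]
[1.2.0, 1.12.0, 1.67.0]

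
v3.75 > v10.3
False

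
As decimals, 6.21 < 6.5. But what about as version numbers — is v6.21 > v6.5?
True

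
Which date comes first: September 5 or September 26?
September 5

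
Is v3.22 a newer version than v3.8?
Yes. Version numbers are compared segment by segment as integers, not as decimals: minor version 22 > 8, so v3.22 > v3.8 (even though the decimal 3.22 < 3.8).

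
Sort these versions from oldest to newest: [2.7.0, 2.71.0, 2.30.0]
[2.7.0, 2.30.0, 2.71.0]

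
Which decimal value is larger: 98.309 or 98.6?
98.6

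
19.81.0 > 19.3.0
True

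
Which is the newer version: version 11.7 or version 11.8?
version 11.8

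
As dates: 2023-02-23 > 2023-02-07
True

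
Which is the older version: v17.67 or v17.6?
v17.6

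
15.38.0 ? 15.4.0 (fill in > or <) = >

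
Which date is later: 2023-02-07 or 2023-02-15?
2023-02-15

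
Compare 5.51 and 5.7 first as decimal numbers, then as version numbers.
As decimals: 5.51 < 5.7. As versions: v5.51 > v5.7 (minor version 51 > 7).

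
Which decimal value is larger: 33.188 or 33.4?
33.4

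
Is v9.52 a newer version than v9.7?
Yes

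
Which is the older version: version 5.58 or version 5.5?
version 5.5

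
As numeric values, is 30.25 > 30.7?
False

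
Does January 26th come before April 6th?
Yes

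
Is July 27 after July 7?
Yes. Day 27 comes after day 7 in July — this is a date comparison, not a decimal one (the decimal 7.27 would be smaller than 7.7).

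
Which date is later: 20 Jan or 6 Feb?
6 Feb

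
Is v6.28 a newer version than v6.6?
Yes. Version numbers are compared segment by segment as integers, not as decimals: minor version 28 > 6, so v6.28 > v6.6 (even though the decimal 6.28 < 6.6).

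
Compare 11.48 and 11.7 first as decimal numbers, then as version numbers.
As decimals: 11.48 < 11.7. As versions: v11.48 > v11.7 (minor version 48 > 7).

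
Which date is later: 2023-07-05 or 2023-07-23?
2023-07-23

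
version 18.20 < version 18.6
False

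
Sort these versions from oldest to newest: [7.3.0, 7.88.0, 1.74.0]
[1.74.0, 7.3.0, 7.88.0]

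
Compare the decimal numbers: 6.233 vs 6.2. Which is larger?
6.233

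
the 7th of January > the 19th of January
False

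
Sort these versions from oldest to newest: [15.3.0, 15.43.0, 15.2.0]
[15.2.0, 15.3.0, 15.43.0]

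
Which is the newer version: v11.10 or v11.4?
v11.10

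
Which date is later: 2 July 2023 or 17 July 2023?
17 July 2023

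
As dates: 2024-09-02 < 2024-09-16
True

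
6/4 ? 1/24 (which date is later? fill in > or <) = >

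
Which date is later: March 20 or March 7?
March 20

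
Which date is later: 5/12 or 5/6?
5/12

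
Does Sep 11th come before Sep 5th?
No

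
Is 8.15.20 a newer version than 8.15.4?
Yes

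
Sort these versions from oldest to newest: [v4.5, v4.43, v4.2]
[v4.2, v4.5, v4.43]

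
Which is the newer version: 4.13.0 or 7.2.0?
7.2.0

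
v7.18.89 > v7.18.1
True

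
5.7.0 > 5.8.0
False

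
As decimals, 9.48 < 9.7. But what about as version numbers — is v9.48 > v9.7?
True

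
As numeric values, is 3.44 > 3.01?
True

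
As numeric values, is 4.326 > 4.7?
False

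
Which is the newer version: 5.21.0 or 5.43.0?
5.43.0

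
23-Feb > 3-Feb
True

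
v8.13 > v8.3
True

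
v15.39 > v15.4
True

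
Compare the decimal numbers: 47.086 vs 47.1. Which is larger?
47.1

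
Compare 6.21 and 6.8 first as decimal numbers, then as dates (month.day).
As decimals: 6.21 < 6.8. As dates: 6/21 is later than 6/8 (day 21 > day 8).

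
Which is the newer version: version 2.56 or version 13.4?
version 13.4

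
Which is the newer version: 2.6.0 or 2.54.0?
2.54.0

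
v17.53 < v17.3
False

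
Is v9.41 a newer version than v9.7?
Yes. Version numbers are compared segment by segment as integers, not as decimals: minor version 41 > 7, so v9.41 > v9.7 (even though the decimal 9.41 < 9.7).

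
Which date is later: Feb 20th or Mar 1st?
Mar 1st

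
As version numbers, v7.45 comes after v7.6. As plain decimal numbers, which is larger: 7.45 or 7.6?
7.6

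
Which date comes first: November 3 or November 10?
November 3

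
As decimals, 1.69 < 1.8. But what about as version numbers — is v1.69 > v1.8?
True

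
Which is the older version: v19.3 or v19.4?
v19.3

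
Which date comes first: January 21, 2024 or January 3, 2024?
January 3, 2024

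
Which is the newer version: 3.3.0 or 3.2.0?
3.3.0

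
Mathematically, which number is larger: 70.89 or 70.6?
70.89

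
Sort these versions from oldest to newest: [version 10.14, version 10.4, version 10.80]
[version 10.4, version 10.14, version 10.80]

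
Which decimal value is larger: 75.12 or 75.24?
75.24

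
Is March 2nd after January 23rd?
Yes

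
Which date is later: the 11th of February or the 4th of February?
the 11th of February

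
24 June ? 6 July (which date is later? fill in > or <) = <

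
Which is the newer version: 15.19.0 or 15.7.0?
15.19.0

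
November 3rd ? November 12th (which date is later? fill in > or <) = <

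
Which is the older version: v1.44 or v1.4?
v1.4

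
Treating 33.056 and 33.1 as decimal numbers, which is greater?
33.1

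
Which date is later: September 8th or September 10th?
September 10th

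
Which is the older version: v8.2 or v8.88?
v8.2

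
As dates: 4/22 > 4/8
True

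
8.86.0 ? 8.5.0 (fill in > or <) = >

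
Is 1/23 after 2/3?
No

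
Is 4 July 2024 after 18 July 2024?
No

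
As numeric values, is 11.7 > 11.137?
True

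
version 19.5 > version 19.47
False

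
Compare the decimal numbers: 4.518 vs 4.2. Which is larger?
4.518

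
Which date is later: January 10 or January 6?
January 10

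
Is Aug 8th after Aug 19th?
No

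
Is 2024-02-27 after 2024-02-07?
Yes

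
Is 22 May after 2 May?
Yes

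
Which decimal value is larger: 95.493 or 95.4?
95.493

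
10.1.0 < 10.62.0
True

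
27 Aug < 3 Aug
False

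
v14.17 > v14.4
True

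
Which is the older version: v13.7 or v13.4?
v13.4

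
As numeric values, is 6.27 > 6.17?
True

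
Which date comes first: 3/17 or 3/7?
3/7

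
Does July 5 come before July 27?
Yes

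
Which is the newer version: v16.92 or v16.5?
v16.92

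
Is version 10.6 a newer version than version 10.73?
No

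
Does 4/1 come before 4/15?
Yes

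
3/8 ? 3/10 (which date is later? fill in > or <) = <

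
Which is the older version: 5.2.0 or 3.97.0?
3.97.0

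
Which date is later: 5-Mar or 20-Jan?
5-Mar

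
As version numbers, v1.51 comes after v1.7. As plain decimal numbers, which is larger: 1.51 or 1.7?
1.7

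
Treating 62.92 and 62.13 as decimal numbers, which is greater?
62.92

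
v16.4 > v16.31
False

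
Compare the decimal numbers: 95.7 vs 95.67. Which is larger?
95.7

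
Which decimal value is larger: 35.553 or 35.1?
35.553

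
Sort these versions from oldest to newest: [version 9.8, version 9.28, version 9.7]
[version 9.7, version 9.8, version 9.28]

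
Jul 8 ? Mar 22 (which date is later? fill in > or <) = >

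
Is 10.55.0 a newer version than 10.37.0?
Yes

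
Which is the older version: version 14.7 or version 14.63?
version 14.7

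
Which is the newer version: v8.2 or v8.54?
v8.54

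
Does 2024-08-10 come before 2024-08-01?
No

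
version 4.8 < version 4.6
False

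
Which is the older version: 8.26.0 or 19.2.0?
8.26.0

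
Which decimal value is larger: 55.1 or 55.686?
55.686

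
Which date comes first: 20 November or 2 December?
20 November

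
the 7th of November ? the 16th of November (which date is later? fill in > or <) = <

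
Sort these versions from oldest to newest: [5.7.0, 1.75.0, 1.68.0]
[1.68.0, 1.75.0, 5.7.0]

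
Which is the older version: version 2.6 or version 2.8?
version 2.6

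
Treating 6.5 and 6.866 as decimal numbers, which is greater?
6.866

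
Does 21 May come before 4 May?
No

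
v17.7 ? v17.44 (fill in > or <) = <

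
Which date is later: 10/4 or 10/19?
10/19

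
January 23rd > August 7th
False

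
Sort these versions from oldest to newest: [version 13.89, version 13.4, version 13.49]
[version 13.4, version 13.49, version 13.89]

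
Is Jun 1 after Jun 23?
No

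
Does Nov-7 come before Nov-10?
Yes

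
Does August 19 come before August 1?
No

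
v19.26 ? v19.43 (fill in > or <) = <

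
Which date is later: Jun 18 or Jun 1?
Jun 18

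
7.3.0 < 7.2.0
False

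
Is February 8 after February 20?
No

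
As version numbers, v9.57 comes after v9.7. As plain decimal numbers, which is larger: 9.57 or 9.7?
9.7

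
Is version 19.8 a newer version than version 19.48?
No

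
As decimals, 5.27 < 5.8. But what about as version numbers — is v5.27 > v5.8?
True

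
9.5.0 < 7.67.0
False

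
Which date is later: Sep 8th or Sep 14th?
Sep 14th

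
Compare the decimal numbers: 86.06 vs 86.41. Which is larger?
86.41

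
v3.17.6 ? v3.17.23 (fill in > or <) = <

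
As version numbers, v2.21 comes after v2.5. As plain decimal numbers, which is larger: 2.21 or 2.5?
2.5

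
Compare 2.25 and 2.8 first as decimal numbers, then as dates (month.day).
As decimals: 2.25 < 2.8. As dates: 2/25 is later than 2/8 (day 25 > day 8).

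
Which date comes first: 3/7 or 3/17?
3/7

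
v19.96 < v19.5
False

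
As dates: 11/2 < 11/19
True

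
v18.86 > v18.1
True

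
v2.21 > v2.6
True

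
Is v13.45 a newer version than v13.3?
Yes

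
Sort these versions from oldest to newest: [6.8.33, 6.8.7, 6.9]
[6.8.7, 6.8.33, 6.9]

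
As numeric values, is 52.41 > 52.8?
False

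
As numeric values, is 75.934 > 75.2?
True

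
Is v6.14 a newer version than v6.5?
Yes. Version numbers are compared segment by segment as integers, not as decimals: minor version 14 > 5, so v6.14 > v6.5 (even though the decimal 6.14 < 6.5).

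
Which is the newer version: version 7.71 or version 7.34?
version 7.71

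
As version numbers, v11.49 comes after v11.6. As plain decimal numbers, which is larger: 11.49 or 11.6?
11.6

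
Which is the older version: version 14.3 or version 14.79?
version 14.3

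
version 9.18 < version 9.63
True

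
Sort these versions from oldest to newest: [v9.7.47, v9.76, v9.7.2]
[v9.7.2, v9.7.47, v9.76]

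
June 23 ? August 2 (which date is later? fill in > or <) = <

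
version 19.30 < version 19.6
False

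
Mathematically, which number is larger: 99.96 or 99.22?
99.96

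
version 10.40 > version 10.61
False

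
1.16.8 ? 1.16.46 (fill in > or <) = <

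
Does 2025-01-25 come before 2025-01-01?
No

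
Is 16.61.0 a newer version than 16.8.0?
Yes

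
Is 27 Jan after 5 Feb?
No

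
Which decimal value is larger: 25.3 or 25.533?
25.533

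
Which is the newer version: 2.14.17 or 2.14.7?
2.14.17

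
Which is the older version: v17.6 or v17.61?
v17.6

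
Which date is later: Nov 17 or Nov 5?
Nov 17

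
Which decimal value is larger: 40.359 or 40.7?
40.7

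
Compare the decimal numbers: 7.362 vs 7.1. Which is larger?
7.362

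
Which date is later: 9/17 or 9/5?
9/17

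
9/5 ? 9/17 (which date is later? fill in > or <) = <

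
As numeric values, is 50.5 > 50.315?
True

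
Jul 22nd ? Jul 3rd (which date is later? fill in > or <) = >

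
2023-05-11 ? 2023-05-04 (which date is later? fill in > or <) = >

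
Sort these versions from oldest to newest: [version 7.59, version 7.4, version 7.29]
[version 7.4, version 7.29, version 7.59]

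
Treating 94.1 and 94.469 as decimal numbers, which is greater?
94.469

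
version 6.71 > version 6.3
True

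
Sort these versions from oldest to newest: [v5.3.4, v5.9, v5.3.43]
[v5.3.4, v5.3.43, v5.9]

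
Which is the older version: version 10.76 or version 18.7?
version 10.76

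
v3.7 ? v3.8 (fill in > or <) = <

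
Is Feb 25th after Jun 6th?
No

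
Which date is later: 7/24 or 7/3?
7/24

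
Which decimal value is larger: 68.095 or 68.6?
68.6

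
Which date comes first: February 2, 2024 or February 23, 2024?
February 2, 2024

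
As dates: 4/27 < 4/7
False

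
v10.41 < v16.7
True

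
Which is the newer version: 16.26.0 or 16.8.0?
16.26.0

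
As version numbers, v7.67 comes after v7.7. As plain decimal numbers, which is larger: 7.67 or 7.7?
7.7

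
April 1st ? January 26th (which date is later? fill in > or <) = >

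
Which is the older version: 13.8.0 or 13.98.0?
13.8.0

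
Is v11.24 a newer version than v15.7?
No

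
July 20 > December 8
False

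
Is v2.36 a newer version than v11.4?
No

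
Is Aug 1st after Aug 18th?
No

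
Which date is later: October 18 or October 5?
October 18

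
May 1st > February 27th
True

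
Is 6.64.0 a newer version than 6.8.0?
Yes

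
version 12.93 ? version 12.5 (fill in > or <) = >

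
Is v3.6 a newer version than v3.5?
Yes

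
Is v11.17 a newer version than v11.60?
No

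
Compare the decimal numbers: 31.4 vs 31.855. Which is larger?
31.855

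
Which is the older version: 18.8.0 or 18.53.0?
18.8.0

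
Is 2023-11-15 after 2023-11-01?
Yes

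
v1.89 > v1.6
True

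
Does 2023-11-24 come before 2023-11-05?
No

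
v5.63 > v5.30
True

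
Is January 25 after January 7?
Yes. Day 25 comes after day 7 in January — this is a date comparison, not a decimal one (the decimal 1.25 would be smaller than 1.7).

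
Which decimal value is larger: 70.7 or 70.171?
70.7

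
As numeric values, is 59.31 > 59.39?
False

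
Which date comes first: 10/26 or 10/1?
10/1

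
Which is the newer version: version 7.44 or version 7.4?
version 7.44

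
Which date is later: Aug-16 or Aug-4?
Aug-16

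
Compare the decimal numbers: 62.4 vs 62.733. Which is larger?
62.733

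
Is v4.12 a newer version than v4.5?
Yes. Version numbers are compared segment by segment as integers, not as decimals: minor version 12 > 5, so v4.12 > v4.5 (even though the decimal 4.12 < 4.5).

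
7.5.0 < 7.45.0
True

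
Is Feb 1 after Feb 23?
No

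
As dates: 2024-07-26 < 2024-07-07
False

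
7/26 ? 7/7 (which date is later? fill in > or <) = >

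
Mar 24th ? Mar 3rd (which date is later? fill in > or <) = >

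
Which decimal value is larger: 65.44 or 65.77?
65.77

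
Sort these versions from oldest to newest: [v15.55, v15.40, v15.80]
[v15.40, v15.55, v15.80]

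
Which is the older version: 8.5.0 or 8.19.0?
8.5.0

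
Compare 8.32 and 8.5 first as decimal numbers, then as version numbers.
As decimals: 8.32 < 8.5. As versions: v8.32 > v8.5 (minor version 32 > 5).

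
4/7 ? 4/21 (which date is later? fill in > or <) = <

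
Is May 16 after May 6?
Yes. Day 16 comes after day 6 in May — this is a date comparison, not a decimal one (the decimal 5.16 would be smaller than 5.6).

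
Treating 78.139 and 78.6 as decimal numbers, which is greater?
78.6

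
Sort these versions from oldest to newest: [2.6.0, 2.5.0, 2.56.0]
[2.5.0, 2.6.0, 2.56.0]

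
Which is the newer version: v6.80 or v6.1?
v6.80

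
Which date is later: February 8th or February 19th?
February 19th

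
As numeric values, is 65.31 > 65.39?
False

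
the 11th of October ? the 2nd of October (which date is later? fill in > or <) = >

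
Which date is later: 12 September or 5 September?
12 September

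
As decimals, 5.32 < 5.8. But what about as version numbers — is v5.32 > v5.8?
True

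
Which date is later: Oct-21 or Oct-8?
Oct-21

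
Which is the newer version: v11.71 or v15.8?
v15.8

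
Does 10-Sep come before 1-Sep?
No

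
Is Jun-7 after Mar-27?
Yes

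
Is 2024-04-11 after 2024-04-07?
Yes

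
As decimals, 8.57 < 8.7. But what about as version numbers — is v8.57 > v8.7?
True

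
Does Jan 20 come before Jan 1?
No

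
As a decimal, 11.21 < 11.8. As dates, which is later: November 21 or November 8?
November 21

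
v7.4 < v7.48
True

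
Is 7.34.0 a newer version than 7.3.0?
Yes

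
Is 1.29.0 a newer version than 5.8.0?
No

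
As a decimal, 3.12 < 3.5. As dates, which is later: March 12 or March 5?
March 12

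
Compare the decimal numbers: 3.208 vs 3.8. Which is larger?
3.8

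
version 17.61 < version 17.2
False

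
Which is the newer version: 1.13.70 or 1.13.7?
1.13.70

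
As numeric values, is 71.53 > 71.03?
True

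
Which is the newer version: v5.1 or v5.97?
v5.97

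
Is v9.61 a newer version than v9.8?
Yes. Version numbers are compared segment by segment as integers, not as decimals: minor version 61 > 8, so v9.61 > v9.8 (even though the decimal 9.61 < 9.8).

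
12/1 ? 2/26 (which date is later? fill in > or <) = >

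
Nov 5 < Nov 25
True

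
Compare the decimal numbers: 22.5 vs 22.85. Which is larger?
22.85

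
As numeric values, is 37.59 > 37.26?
True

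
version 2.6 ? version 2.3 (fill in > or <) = >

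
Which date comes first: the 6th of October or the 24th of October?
the 6th of October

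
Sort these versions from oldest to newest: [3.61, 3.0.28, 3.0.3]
[3.0.3, 3.0.28, 3.61]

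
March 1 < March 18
True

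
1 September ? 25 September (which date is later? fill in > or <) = <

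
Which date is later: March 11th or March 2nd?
March 11th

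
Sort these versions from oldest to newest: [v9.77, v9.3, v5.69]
[v5.69, v9.3, v9.77]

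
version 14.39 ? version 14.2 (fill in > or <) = >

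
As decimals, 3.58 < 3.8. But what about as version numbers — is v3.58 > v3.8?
True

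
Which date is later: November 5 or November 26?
November 26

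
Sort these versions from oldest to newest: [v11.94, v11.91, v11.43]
[v11.43, v11.91, v11.94]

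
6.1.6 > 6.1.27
False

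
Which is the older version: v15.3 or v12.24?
v12.24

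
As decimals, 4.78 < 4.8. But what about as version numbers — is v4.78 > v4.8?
True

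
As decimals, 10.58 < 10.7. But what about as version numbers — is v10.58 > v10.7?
True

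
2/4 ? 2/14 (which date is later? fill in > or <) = <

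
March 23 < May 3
True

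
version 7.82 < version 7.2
False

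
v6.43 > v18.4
False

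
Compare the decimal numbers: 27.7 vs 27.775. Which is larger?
27.775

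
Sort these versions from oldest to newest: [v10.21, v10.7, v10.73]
[v10.7, v10.21, v10.73]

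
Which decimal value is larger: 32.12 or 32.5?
32.5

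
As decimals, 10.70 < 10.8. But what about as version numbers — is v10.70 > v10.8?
True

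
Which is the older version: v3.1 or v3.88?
v3.1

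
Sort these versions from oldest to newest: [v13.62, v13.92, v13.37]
[v13.37, v13.62, v13.92]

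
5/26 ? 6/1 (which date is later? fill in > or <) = <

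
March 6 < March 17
True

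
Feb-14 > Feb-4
True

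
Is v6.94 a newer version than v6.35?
Yes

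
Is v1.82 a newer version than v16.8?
No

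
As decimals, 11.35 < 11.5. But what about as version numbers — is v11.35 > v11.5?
True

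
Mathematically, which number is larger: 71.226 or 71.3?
71.3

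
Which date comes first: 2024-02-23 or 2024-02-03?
2024-02-03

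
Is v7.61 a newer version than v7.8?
Yes. Version numbers are compared segment by segment as integers, not as decimals: minor version 61 > 8, so v7.61 > v7.8 (even though the decimal 7.61 < 7.8).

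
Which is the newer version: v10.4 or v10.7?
v10.7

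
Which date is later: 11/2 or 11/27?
11/27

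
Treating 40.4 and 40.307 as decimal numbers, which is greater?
40.4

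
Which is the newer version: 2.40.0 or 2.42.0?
2.42.0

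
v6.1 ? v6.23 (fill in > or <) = <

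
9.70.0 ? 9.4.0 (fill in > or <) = >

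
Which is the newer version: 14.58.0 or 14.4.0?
14.58.0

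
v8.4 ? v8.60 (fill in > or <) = <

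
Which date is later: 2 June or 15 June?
15 June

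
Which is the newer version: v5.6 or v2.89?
v5.6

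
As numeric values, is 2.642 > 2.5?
True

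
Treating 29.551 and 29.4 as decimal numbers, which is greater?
29.551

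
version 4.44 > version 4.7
True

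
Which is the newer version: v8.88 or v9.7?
v9.7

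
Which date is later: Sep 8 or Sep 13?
Sep 13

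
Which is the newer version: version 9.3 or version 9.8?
version 9.8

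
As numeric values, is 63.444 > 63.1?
True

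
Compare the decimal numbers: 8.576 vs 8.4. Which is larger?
8.576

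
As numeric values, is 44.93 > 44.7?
True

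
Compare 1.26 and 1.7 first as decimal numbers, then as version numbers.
As decimals: 1.26 < 1.7. As versions: v1.26 > v1.7 (minor version 26 > 7).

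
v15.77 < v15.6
False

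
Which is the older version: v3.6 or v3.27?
v3.6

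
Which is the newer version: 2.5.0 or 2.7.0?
2.7.0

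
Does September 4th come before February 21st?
No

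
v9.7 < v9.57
True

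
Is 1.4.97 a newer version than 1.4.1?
Yes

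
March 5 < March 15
True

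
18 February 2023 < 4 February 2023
False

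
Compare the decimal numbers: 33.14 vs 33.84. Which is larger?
33.84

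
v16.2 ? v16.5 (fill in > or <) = <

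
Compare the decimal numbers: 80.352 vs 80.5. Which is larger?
80.5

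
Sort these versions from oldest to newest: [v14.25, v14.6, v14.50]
[v14.6, v14.25, v14.50]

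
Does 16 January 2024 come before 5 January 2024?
No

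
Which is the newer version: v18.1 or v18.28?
v18.28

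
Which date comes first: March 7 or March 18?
March 7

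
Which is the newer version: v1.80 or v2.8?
v2.8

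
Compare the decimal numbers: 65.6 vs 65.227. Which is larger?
65.6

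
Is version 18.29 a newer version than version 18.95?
No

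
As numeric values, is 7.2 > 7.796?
False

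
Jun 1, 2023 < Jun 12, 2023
True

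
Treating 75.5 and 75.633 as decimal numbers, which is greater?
75.633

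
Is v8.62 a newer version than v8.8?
Yes. Version numbers are compared segment by segment as integers, not as decimals: minor version 62 > 8, so v8.62 > v8.8 (even though the decimal 8.62 < 8.8).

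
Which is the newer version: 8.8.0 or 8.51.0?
8.51.0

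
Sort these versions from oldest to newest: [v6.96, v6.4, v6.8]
[v6.4, v6.8, v6.96]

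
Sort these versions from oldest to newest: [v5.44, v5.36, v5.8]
[v5.8, v5.36, v5.44]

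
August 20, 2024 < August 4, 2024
False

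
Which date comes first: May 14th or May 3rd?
May 3rd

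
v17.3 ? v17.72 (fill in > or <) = <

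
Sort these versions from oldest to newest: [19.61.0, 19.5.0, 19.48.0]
[19.5.0, 19.48.0, 19.61.0]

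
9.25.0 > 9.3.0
True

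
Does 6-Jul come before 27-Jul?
Yes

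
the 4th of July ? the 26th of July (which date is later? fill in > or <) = <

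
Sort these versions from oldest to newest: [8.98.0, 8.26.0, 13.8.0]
[8.26.0, 8.98.0, 13.8.0]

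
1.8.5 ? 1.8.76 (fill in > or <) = <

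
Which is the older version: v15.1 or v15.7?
v15.1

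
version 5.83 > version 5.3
True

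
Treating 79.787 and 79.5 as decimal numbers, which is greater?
79.787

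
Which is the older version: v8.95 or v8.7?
v8.7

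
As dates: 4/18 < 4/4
False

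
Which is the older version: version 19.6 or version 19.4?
version 19.4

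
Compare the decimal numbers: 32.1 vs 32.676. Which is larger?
32.676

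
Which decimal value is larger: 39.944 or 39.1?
39.944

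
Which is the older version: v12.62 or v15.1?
v12.62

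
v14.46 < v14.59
True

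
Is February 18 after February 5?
Yes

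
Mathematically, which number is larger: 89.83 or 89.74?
89.83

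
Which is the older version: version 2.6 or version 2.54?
version 2.6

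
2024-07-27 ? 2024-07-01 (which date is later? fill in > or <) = >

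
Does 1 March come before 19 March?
Yes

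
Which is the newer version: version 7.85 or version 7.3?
version 7.85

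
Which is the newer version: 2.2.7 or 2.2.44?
2.2.44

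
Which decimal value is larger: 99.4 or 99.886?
99.886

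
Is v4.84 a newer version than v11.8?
No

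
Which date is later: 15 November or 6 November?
15 November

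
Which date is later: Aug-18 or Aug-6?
Aug-18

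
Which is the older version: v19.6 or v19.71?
v19.6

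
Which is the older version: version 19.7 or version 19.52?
version 19.7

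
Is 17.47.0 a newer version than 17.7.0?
Yes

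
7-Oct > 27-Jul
True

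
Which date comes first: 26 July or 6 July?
6 July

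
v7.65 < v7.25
False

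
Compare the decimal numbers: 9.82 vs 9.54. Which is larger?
9.82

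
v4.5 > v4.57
False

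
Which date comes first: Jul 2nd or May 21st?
May 21st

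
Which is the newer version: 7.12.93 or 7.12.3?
7.12.93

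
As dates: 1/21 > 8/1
False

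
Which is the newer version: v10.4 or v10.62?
v10.62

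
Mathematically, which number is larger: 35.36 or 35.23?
35.36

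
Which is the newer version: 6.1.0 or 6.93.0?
6.93.0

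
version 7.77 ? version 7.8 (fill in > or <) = >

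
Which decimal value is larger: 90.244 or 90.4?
90.4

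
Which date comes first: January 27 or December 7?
January 27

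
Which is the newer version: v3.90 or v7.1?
v7.1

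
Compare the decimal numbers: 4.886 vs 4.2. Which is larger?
4.886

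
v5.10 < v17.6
True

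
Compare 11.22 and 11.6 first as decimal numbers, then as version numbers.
As decimals: 11.22 < 11.6. As versions: v11.22 > v11.6 (minor version 22 > 6).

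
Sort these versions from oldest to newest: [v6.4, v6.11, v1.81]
[v1.81, v6.4, v6.11]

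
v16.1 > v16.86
False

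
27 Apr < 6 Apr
False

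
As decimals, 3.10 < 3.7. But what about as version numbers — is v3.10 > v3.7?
True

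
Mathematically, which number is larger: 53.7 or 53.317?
53.7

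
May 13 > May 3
True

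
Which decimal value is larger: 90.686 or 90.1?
90.686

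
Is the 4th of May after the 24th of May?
No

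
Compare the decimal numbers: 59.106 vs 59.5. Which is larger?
59.5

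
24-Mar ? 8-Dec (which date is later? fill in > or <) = <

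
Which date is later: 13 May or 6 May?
13 May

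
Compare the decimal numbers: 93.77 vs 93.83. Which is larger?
93.83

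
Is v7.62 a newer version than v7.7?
Yes. Version numbers are compared segment by segment as integers, not as decimals: minor version 62 > 7, so v7.62 > v7.7 (even though the decimal 7.62 < 7.7).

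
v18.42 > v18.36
True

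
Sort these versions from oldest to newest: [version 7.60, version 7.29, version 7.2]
[version 7.2, version 7.29, version 7.60]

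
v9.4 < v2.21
False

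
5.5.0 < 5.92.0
True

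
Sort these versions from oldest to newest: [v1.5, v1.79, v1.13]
[v1.5, v1.13, v1.79]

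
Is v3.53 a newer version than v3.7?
Yes. Version numbers are compared segment by segment as integers, not as decimals: minor version 53 > 7, so v3.53 > v3.7 (even though the decimal 3.53 < 3.7).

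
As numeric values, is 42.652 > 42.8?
False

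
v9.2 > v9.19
False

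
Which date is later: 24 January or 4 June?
4 June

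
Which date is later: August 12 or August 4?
August 12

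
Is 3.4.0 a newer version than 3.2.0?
Yes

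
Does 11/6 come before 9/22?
No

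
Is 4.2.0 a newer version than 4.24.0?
No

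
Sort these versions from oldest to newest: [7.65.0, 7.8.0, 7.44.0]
[7.8.0, 7.44.0, 7.65.0]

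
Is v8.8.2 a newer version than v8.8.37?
No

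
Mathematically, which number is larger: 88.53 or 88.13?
88.53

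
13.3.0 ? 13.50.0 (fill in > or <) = <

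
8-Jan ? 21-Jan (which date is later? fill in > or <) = <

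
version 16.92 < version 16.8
False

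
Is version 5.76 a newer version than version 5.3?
Yes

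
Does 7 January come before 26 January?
Yes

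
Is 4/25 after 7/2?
No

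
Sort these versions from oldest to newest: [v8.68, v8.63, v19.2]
[v8.63, v8.68, v19.2]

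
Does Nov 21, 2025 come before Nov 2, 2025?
No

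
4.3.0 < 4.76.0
True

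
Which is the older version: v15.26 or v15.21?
v15.21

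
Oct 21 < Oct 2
False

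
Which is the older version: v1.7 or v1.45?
v1.7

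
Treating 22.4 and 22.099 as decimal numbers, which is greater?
22.4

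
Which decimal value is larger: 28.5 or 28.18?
28.5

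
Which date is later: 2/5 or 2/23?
2/23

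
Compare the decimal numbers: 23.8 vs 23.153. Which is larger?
23.8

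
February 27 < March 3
True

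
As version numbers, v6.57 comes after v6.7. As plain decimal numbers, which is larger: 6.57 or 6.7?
6.7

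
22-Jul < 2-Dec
True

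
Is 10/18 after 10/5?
Yes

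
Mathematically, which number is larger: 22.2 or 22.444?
22.444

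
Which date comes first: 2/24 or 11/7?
2/24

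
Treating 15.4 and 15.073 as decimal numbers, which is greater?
15.4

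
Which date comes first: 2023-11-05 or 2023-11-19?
2023-11-05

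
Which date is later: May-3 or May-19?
May-19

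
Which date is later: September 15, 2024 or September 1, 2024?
September 15, 2024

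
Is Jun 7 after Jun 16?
No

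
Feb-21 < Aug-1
True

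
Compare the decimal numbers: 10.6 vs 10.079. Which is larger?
10.6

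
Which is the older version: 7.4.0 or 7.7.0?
7.4.0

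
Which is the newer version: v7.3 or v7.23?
v7.23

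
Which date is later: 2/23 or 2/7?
2/23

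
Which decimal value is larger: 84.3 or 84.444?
84.444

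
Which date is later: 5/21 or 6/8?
6/8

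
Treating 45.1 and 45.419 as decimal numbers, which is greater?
45.419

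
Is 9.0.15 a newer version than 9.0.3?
Yes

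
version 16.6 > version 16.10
False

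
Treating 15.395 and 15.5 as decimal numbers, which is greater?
15.5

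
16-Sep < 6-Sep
False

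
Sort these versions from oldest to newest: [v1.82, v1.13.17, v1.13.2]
[v1.13.2, v1.13.17, v1.82]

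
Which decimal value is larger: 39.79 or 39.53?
39.79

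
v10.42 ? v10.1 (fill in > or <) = >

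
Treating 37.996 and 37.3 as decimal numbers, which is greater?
37.996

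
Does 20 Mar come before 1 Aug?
Yes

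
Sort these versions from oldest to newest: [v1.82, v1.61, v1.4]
[v1.4, v1.61, v1.82]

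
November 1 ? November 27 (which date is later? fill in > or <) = <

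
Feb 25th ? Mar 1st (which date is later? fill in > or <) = <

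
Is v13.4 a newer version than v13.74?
No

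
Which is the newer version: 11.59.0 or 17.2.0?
17.2.0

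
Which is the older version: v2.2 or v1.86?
v1.86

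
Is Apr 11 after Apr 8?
Yes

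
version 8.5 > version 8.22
False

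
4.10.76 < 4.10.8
False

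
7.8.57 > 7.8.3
True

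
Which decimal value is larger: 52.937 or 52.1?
52.937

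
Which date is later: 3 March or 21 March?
21 March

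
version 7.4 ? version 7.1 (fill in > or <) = >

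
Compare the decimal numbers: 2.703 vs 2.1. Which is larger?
2.703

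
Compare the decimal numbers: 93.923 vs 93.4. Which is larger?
93.923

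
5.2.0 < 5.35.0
True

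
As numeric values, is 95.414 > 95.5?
False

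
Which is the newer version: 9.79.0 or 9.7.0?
9.79.0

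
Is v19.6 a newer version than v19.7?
No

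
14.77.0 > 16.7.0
False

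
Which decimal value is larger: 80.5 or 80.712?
80.712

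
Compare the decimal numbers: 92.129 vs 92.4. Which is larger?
92.4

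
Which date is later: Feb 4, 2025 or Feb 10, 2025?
Feb 10, 2025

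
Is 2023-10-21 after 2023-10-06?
Yes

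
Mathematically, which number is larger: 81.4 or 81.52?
81.52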